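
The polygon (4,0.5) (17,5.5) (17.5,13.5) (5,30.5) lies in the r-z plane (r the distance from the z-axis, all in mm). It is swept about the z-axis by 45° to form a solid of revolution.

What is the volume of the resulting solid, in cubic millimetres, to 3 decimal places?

Volume = 1871.309 mm³

Profile (r,z), 4 vertices: (4,0.5) (17,5.5) (17.5,13.5) (5,30.5)
edge 0: (4,0.5)→(17,5.5)  cross = 4·5.5 − 17·0.5 = 13.5000; (r_i+r_j)·cross = 21·13.5000 = 283.5000
edge 1: (17,5.5)→(17.5,13.5)  cross = 17·13.5 − 17.5·5.5 = 133.2500; (r_i+r_j)·cross = 34.5·133.2500 = 4597.1250
edge 2: (17.5,13.5)→(5,30.5)  cross = 17.5·30.5 − 5·13.5 = 466.2500; (r_i+r_j)·cross = 22.5·466.2500 = 10490.6250
edge 3: (5,30.5)→(4,0.5)  cross = 5·0.5 − 4·30.5 = -119.5000; (r_i+r_j)·cross = 9·-119.5000 = -1075.5000
Σcross = 493.5000 → A = |Σcross|/2 = 246.7500 mm²
Σ(r_i+r_j)·cross = 14295.7500 → first moment M = |Σ|/6 = 2382.6250
R_c = M/A = 2382.6250/246.7500 = 9.6560 mm
θ = 45° = 0.785398 rad
V = θ·R_c·A = 0.785398·9.6560·246.7500 = 1871.309 mm³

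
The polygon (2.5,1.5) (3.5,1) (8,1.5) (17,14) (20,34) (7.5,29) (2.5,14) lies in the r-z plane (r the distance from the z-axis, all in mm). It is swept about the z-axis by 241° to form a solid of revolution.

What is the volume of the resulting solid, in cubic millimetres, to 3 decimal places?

Profile (r,z), 7 vertices: (2.5,1.5) (3.5,1) (8,1.5) (17,14) (20,34) (7.5,29) (2.5,14)
edge 0: (2.5,1.5)→(3.5,1)  cross = 2.5·1 − 3.5·1.5 = -2.7500; (r_i+r_j)·cross = 6·-2.7500 = -16.5000
edge 1: (3.5,1)→(8,1.5)  cross = 3.5·1.5 − 8·1 = -2.7500; (r_i+r_j)·cross = 11.5·-2.7500 = -31.6250
edge 2: (8,1.5)→(17,14)  cross = 8·14 − 17·1.5 = 86.5000; (r_i+r_j)·cross = 25·86.5000 = 2162.5000
edge 3: (17,14)→(20,34)  cross = 17·34 − 20·14 = 298.0000; (r_i+r_j)·cross = 37·298.0000 = 11026.0000
edge 4: (20,34)→(7.5,29)  cross = 20·29 − 7.5·34 = 325.0000; (r_i+r_j)·cross = 27.5·325.0000 = 8937.5000
edge 5: (7.5,29)→(2.5,14)  cross = 7.5·14 − 2.5·29 = 32.5000; (r_i+r_j)·cross = 10·32.5000 = 325.0000
edge 6: (2.5,14)→(2.5,1.5)  cross = 2.5·1.5 − 2.5·14 = -31.2500; (r_i+r_j)·cross = 5·-31.2500 = -156.2500
Σcross = 705.2500 → A = |Σcross|/2 = 352.6250 mm²
Σ(r_i+r_j)·cross = 22246.6250 → first moment M = |Σ|/6 = 3707.7708
R_c = M/A = 3707.7708/352.6250 = 10.5148 mm
θ = 241° = 4.206243 rad
V = θ·R_c·A = 4.206243·10.5148·352.6250 = 15595.787 mm³

Volume = 15595.787 mm³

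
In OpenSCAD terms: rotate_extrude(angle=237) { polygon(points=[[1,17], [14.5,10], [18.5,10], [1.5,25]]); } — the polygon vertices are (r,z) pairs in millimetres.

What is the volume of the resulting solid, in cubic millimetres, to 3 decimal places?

Volume = 2733.836 mm³

Profile (r,z), 4 vertices: (1,17) (14.5,10) (18.5,10) (1.5,25)
edge 0: (1,17)→(14.5,10)  cross = 1·10 − 14.5·17 = -236.5000; (r_i+r_j)·cross = 15.5·-236.5000 = -3665.7500
edge 1: (14.5,10)→(18.5,10)  cross = 14.5·10 − 18.5·10 = -40.0000; (r_i+r_j)·cross = 33·-40.0000 = -1320.0000
edge 2: (18.5,10)→(1.5,25)  cross = 18.5·25 − 1.5·10 = 447.5000; (r_i+r_j)·cross = 20·447.5000 = 8950.0000
edge 3: (1.5,25)→(1,17)  cross = 1.5·17 − 1·25 = 0.5000; (r_i+r_j)·cross = 2.5·0.5000 = 1.2500
Σcross = 171.5000 → A = |Σcross|/2 = 85.7500 mm²
Σ(r_i+r_j)·cross = 3965.5000 → first moment M = |Σ|/6 = 660.9167
R_c = M/A = 660.9167/85.7500 = 7.7075 mm
θ = 237° = 4.136430 rad
V = θ·R_c·A = 4.136430·7.7075·85.7500 = 2733.836 mm³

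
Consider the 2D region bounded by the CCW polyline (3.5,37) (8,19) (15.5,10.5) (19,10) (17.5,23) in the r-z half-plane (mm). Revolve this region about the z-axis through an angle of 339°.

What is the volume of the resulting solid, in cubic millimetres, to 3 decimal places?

Volume = 12177.239 mm³

Profile (r,z), 5 vertices: (3.5,37) (8,19) (15.5,10.5) (19,10) (17.5,23)
edge 0: (3.5,37)→(8,19)  cross = 3.5·19 − 8·37 = -229.5000; (r_i+r_j)·cross = 11.5·-229.5000 = -2639.2500
edge 1: (8,19)→(15.5,10.5)  cross = 8·10.5 − 15.5·19 = -210.5000; (r_i+r_j)·cross = 23.5·-210.5000 = -4946.7500
edge 2: (15.5,10.5)→(19,10)  cross = 15.5·10 − 19·10.5 = -44.5000; (r_i+r_j)·cross = 34.5·-44.5000 = -1535.2500
edge 3: (19,10)→(17.5,23)  cross = 19·23 − 17.5·10 = 262.0000; (r_i+r_j)·cross = 36.5·262.0000 = 9563.0000
edge 4: (17.5,23)→(3.5,37)  cross = 17.5·37 − 3.5·23 = 567.0000; (r_i+r_j)·cross = 21·567.0000 = 11907.0000
Σcross = 344.5000 → A = |Σcross|/2 = 172.2500 mm²
Σ(r_i+r_j)·cross = 12348.7500 → first moment M = |Σ|/6 = 2058.1250
R_c = M/A = 2058.1250/172.2500 = 11.9485 mm
θ = 339° = 5.916666 rad
V = θ·R_c·A = 5.916666·11.9485·172.2500 = 12177.239 mm³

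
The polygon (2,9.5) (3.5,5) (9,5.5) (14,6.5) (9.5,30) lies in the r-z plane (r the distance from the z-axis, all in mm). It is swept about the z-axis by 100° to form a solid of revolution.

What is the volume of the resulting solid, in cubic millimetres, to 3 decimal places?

Profile (r,z), 5 vertices: (2,9.5) (3.5,5) (9,5.5) (14,6.5) (9.5,30)
edge 0: (2,9.5)→(3.5,5)  cross = 2·5 − 3.5·9.5 = -23.2500; (r_i+r_j)·cross = 5.5·-23.2500 = -127.8750
edge 1: (3.5,5)→(9,5.5)  cross = 3.5·5.5 − 9·5 = -25.7500; (r_i+r_j)·cross = 12.5·-25.7500 = -321.8750
edge 2: (9,5.5)→(14,6.5)  cross = 9·6.5 − 14·5.5 = -18.5000; (r_i+r_j)·cross = 23·-18.5000 = -425.5000
edge 3: (14,6.5)→(9.5,30)  cross = 14·30 − 9.5·6.5 = 358.2500; (r_i+r_j)·cross = 23.5·358.2500 = 8418.8750
edge 4: (9.5,30)→(2,9.5)  cross = 9.5·9.5 − 2·30 = 30.2500; (r_i+r_j)·cross = 11.5·30.2500 = 347.8750
Σcross = 321.0000 → A = |Σcross|/2 = 160.5000 mm²
Σ(r_i+r_j)·cross = 7891.5000 → first moment M = |Σ|/6 = 1315.2500
R_c = M/A = 1315.2500/160.5000 = 8.1947 mm
θ = 100° = 1.745329 rad
V = θ·R_c·A = 1.745329·8.1947·160.5000 = 2295.544 mm³

Volume = 2295.544 mm³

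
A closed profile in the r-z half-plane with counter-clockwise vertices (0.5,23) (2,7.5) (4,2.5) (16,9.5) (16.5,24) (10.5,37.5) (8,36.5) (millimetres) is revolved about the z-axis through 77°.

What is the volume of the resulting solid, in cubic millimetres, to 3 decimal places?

Volume = 4466.519 mm³

Profile (r,z), 7 vertices: (0.5,23) (2,7.5) (4,2.5) (16,9.5) (16.5,24) (10.5,37.5) (8,36.5)
edge 0: (0.5,23)→(2,7.5)  cross = 0.5·7.5 − 2·23 = -42.2500; (r_i+r_j)·cross = 2.5·-42.2500 = -105.6250
edge 1: (2,7.5)→(4,2.5)  cross = 2·2.5 − 4·7.5 = -25.0000; (r_i+r_j)·cross = 6·-25.0000 = -150.0000
edge 2: (4,2.5)→(16,9.5)  cross = 4·9.5 − 16·2.5 = -2.0000; (r_i+r_j)·cross = 20·-2.0000 = -40.0000
edge 3: (16,9.5)→(16.5,24)  cross = 16·24 − 16.5·9.5 = 227.2500; (r_i+r_j)·cross = 32.5·227.2500 = 7385.6250
edge 4: (16.5,24)→(10.5,37.5)  cross = 16.5·37.5 − 10.5·24 = 366.7500; (r_i+r_j)·cross = 27·366.7500 = 9902.2500
edge 5: (10.5,37.5)→(8,36.5)  cross = 10.5·36.5 − 8·37.5 = 83.2500; (r_i+r_j)·cross = 18.5·83.2500 = 1540.1250
edge 6: (8,36.5)→(0.5,23)  cross = 8·23 − 0.5·36.5 = 165.7500; (r_i+r_j)·cross = 8.5·165.7500 = 1408.8750
Σcross = 773.7500 → A = |Σcross|/2 = 386.8750 mm²
Σ(r_i+r_j)·cross = 19941.2500 → first moment M = |Σ|/6 = 3323.5417
R_c = M/A = 3323.5417/386.8750 = 8.5907 mm
θ = 77° = 1.343904 rad
V = θ·R_c·A = 1.343904·8.5907·386.8750 = 4466.519 mm³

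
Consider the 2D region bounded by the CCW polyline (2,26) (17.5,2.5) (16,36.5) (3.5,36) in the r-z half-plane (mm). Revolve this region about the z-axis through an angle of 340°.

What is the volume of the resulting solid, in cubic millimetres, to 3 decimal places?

Profile (r,z), 4 vertices: (2,26) (17.5,2.5) (16,36.5) (3.5,36)
edge 0: (2,26)→(17.5,2.5)  cross = 2·2.5 − 17.5·26 = -450.0000; (r_i+r_j)·cross = 19.5·-450.0000 = -8775.0000
edge 1: (17.5,2.5)→(16,36.5)  cross = 17.5·36.5 − 16·2.5 = 598.7500; (r_i+r_j)·cross = 33.5·598.7500 = 20058.1250
edge 2: (16,36.5)→(3.5,36)  cross = 16·36 − 3.5·36.5 = 448.2500; (r_i+r_j)·cross = 19.5·448.2500 = 8740.8750
edge 3: (3.5,36)→(2,26)  cross = 3.5·26 − 2·36 = 19.0000; (r_i+r_j)·cross = 5.5·19.0000 = 104.5000
Σcross = 616.0000 → A = |Σcross|/2 = 308.0000 mm²
Σ(r_i+r_j)·cross = 20128.5000 → first moment M = |Σ|/6 = 3354.7500
R_c = M/A = 3354.7500/308.0000 = 10.8920 mm
θ = 340° = 5.934119 rad
V = θ·R_c·A = 5.934119·10.8920·308.0000 = 19907.487 mm³

Volume = 19907.487 mm³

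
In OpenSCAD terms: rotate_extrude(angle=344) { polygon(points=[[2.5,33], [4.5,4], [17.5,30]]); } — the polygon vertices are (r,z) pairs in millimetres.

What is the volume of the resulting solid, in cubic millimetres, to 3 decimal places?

Volume = 10517.389 mm³

Profile (r,z), 3 vertices: (2.5,33) (4.5,4) (17.5,30)
edge 0: (2.5,33)→(4.5,4)  cross = 2.5·4 − 4.5·33 = -138.5000; (r_i+r_j)·cross = 7·-138.5000 = -969.5000
edge 1: (4.5,4)→(17.5,30)  cross = 4.5·30 − 17.5·4 = 65.0000; (r_i+r_j)·cross = 22·65.0000 = 1430.0000
edge 2: (17.5,30)→(2.5,33)  cross = 17.5·33 − 2.5·30 = 502.5000; (r_i+r_j)·cross = 20·502.5000 = 10050.0000
Σcross = 429.0000 → A = |Σcross|/2 = 214.5000 mm²
Σ(r_i+r_j)·cross = 10510.5000 → first moment M = |Σ|/6 = 1751.7500
R_c = M/A = 1751.7500/214.5000 = 8.1667 mm
θ = 344° = 6.003933 rad
V = θ·R_c·A = 6.003933·8.1667·214.5000 = 10517.389 mm³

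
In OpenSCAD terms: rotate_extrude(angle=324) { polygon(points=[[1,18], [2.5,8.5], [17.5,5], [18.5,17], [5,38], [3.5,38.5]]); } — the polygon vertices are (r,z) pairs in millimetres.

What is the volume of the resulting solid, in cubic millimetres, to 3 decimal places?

Profile (r,z), 6 vertices: (1,18) (2.5,8.5) (17.5,5) (18.5,17) (5,38) (3.5,38.5)
edge 0: (1,18)→(2.5,8.5)  cross = 1·8.5 − 2.5·18 = -36.5000; (r_i+r_j)·cross = 3.5·-36.5000 = -127.7500
edge 1: (2.5,8.5)→(17.5,5)  cross = 2.5·5 − 17.5·8.5 = -136.2500; (r_i+r_j)·cross = 20·-136.2500 = -2725.0000
edge 2: (17.5,5)→(18.5,17)  cross = 17.5·17 − 18.5·5 = 205.0000; (r_i+r_j)·cross = 36·205.0000 = 7380.0000
edge 3: (18.5,17)→(5,38)  cross = 18.5·38 − 5·17 = 618.0000; (r_i+r_j)·cross = 23.5·618.0000 = 14523.0000
edge 4: (5,38)→(3.5,38.5)  cross = 5·38.5 − 3.5·38 = 59.5000; (r_i+r_j)·cross = 8.5·59.5000 = 505.7500
edge 5: (3.5,38.5)→(1,18)  cross = 3.5·18 − 1·38.5 = 24.5000; (r_i+r_j)·cross = 4.5·24.5000 = 110.2500
Σcross = 734.2500 → A = |Σcross|/2 = 367.1250 mm²
Σ(r_i+r_j)·cross = 19666.2500 → first moment M = |Σ|/6 = 3277.7083
R_c = M/A = 3277.7083/367.1250 = 8.9280 mm
θ = 324° = 5.654867 rad
V = θ·R_c·A = 5.654867·8.9280·367.1250 = 18535.004 mm³

Volume = 18535.004 mm³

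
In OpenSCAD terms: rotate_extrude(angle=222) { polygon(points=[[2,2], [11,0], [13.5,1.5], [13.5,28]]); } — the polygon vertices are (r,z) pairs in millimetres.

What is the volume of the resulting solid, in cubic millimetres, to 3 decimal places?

Volume = 6023.760 mm³

Profile (r,z), 4 vertices: (2,2) (11,0) (13.5,1.5) (13.5,28)
edge 0: (2,2)→(11,0)  cross = 2·0 − 11·2 = -22.0000; (r_i+r_j)·cross = 13·-22.0000 = -286.0000
edge 1: (11,0)→(13.5,1.5)  cross = 11·1.5 − 13.5·0 = 16.5000; (r_i+r_j)·cross = 24.5·16.5000 = 404.2500
edge 2: (13.5,1.5)→(13.5,28)  cross = 13.5·28 − 13.5·1.5 = 357.7500; (r_i+r_j)·cross = 27·357.7500 = 9659.2500
edge 3: (13.5,28)→(2,2)  cross = 13.5·2 − 2·28 = -29.0000; (r_i+r_j)·cross = 15.5·-29.0000 = -449.5000
Σcross = 323.2500 → A = |Σcross|/2 = 161.6250 mm²
Σ(r_i+r_j)·cross = 9328.0000 → first moment M = |Σ|/6 = 1554.6667
R_c = M/A = 1554.6667/161.6250 = 9.6190 mm
θ = 222° = 3.874631 rad
V = θ·R_c·A = 3.874631·9.6190·161.6250 = 6023.760 mm³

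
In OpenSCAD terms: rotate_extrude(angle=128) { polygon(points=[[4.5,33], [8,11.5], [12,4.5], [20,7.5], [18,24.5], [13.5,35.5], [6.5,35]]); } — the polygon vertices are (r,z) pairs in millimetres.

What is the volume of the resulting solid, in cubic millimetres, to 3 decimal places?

Volume = 8924.450 mm³

Profile (r,z), 7 vertices: (4.5,33) (8,11.5) (12,4.5) (20,7.5) (18,24.5) (13.5,35.5) (6.5,35)
edge 0: (4.5,33)→(8,11.5)  cross = 4.5·11.5 − 8·33 = -212.2500; (r_i+r_j)·cross = 12.5·-212.2500 = -2653.1250
edge 1: (8,11.5)→(12,4.5)  cross = 8·4.5 − 12·11.5 = -102.0000; (r_i+r_j)·cross = 20·-102.0000 = -2040.0000
edge 2: (12,4.5)→(20,7.5)  cross = 12·7.5 − 20·4.5 = 0.0000; (r_i+r_j)·cross = 32·0.0000 = 0.0000
edge 3: (20,7.5)→(18,24.5)  cross = 20·24.5 − 18·7.5 = 355.0000; (r_i+r_j)·cross = 38·355.0000 = 13490.0000
edge 4: (18,24.5)→(13.5,35.5)  cross = 18·35.5 − 13.5·24.5 = 308.2500; (r_i+r_j)·cross = 31.5·308.2500 = 9709.8750
edge 5: (13.5,35.5)→(6.5,35)  cross = 13.5·35 − 6.5·35.5 = 241.7500; (r_i+r_j)·cross = 20·241.7500 = 4835.0000
edge 6: (6.5,35)→(4.5,33)  cross = 6.5·33 − 4.5·35 = 57.0000; (r_i+r_j)·cross = 11·57.0000 = 627.0000
Σcross = 647.7500 → A = |Σcross|/2 = 323.8750 mm²
Σ(r_i+r_j)·cross = 23968.7500 → first moment M = |Σ|/6 = 3994.7917
R_c = M/A = 3994.7917/323.8750 = 12.3344 mm
θ = 128° = 2.234021 rad
V = θ·R_c·A = 2.234021·12.3344·323.8750 = 8924.450 mm³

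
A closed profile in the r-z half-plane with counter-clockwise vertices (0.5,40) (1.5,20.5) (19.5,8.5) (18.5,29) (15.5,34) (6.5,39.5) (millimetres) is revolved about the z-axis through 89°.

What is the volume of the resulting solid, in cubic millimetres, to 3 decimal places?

Volume = 6130.333 mm³

Profile (r,z), 6 vertices: (0.5,40) (1.5,20.5) (19.5,8.5) (18.5,29) (15.5,34) (6.5,39.5)
edge 0: (0.5,40)→(1.5,20.5)  cross = 0.5·20.5 − 1.5·40 = -49.7500; (r_i+r_j)·cross = 2·-49.7500 = -99.5000
edge 1: (1.5,20.5)→(19.5,8.5)  cross = 1.5·8.5 − 19.5·20.5 = -387.0000; (r_i+r_j)·cross = 21·-387.0000 = -8127.0000
edge 2: (19.5,8.5)→(18.5,29)  cross = 19.5·29 − 18.5·8.5 = 408.2500; (r_i+r_j)·cross = 38·408.2500 = 15513.5000
edge 3: (18.5,29)→(15.5,34)  cross = 18.5·34 − 15.5·29 = 179.5000; (r_i+r_j)·cross = 34·179.5000 = 6103.0000
edge 4: (15.5,34)→(6.5,39.5)  cross = 15.5·39.5 − 6.5·34 = 391.2500; (r_i+r_j)·cross = 22·391.2500 = 8607.5000
edge 5: (6.5,39.5)→(0.5,40)  cross = 6.5·40 − 0.5·39.5 = 240.2500; (r_i+r_j)·cross = 7·240.2500 = 1681.7500
Σcross = 782.5000 → A = |Σcross|/2 = 391.2500 mm²
Σ(r_i+r_j)·cross = 23679.2500 → first moment M = |Σ|/6 = 3946.5417
R_c = M/A = 3946.5417/391.2500 = 10.0870 mm
θ = 89° = 1.553343 rad
V = θ·R_c·A = 1.553343·10.0870·391.2500 = 6130.333 mm³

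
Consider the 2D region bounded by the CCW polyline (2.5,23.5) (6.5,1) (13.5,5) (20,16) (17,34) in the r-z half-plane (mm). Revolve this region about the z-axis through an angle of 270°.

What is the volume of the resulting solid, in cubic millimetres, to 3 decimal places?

Volume = 18961.475 mm³

Profile (r,z), 5 vertices: (2.5,23.5) (6.5,1) (13.5,5) (20,16) (17,34)
edge 0: (2.5,23.5)→(6.5,1)  cross = 2.5·1 − 6.5·23.5 = -150.2500; (r_i+r_j)·cross = 9·-150.2500 = -1352.2500
edge 1: (6.5,1)→(13.5,5)  cross = 6.5·5 − 13.5·1 = 19.0000; (r_i+r_j)·cross = 20·19.0000 = 380.0000
edge 2: (13.5,5)→(20,16)  cross = 13.5·16 − 20·5 = 116.0000; (r_i+r_j)·cross = 33.5·116.0000 = 3886.0000
edge 3: (20,16)→(17,34)  cross = 20·34 − 17·16 = 408.0000; (r_i+r_j)·cross = 37·408.0000 = 15096.0000
edge 4: (17,34)→(2.5,23.5)  cross = 17·23.5 − 2.5·34 = 314.5000; (r_i+r_j)·cross = 19.5·314.5000 = 6132.7500
Σcross = 707.2500 → A = |Σcross|/2 = 353.6250 mm²
Σ(r_i+r_j)·cross = 24142.5000 → first moment M = |Σ|/6 = 4023.7500
R_c = M/A = 4023.7500/353.6250 = 11.3786 mm
θ = 270° = 4.712389 rad
V = θ·R_c·A = 4.712389·11.3786·353.6250 = 18961.475 mm³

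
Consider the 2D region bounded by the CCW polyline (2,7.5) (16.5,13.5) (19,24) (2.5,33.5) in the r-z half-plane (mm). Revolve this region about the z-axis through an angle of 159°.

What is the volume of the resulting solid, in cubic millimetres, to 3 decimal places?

Volume = 7094.938 mm³

Profile (r,z), 4 vertices: (2,7.5) (16.5,13.5) (19,24) (2.5,33.5)
edge 0: (2,7.5)→(16.5,13.5)  cross = 2·13.5 − 16.5·7.5 = -96.7500; (r_i+r_j)·cross = 18.5·-96.7500 = -1789.8750
edge 1: (16.5,13.5)→(19,24)  cross = 16.5·24 − 19·13.5 = 139.5000; (r_i+r_j)·cross = 35.5·139.5000 = 4952.2500
edge 2: (19,24)→(2.5,33.5)  cross = 19·33.5 − 2.5·24 = 576.5000; (r_i+r_j)·cross = 21.5·576.5000 = 12394.7500
edge 3: (2.5,33.5)→(2,7.5)  cross = 2.5·7.5 − 2·33.5 = -48.2500; (r_i+r_j)·cross = 4.5·-48.2500 = -217.1250
Σcross = 571.0000 → A = |Σcross|/2 = 285.5000 mm²
Σ(r_i+r_j)·cross = 15340.0000 → first moment M = |Σ|/6 = 2556.6667
R_c = M/A = 2556.6667/285.5000 = 8.9550 mm
θ = 159° = 2.775074 rad
V = θ·R_c·A = 2.775074·8.9550·285.5000 = 7094.938 mm³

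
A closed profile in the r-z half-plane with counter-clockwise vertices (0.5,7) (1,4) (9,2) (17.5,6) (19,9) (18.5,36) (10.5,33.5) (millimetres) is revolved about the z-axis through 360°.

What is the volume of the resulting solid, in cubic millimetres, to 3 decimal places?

Volume = 30143.582 mm³

Profile (r,z), 7 vertices: (0.5,7) (1,4) (9,2) (17.5,6) (19,9) (18.5,36) (10.5,33.5)
edge 0: (0.5,7)→(1,4)  cross = 0.5·4 − 1·7 = -5.0000; (r_i+r_j)·cross = 1.5·-5.0000 = -7.5000
edge 1: (1,4)→(9,2)  cross = 1·2 − 9·4 = -34.0000; (r_i+r_j)·cross = 10·-34.0000 = -340.0000
edge 2: (9,2)→(17.5,6)  cross = 9·6 − 17.5·2 = 19.0000; (r_i+r_j)·cross = 26.5·19.0000 = 503.5000
edge 3: (17.5,6)→(19,9)  cross = 17.5·9 − 19·6 = 43.5000; (r_i+r_j)·cross = 36.5·43.5000 = 1587.7500
edge 4: (19,9)→(18.5,36)  cross = 19·36 − 18.5·9 = 517.5000; (r_i+r_j)·cross = 37.5·517.5000 = 19406.2500
edge 5: (18.5,36)→(10.5,33.5)  cross = 18.5·33.5 − 10.5·36 = 241.7500; (r_i+r_j)·cross = 29·241.7500 = 7010.7500
edge 6: (10.5,33.5)→(0.5,7)  cross = 10.5·7 − 0.5·33.5 = 56.7500; (r_i+r_j)·cross = 11·56.7500 = 624.2500
Σcross = 839.5000 → A = |Σcross|/2 = 419.7500 mm²
Σ(r_i+r_j)·cross = 28785.0000 → first moment M = |Σ|/6 = 4797.5000
R_c = M/A = 4797.5000/419.7500 = 11.4294 mm
θ = 360° = 6.283185 rad
V = θ·R_c·A = 6.283185·11.4294·419.7500 = 30143.582 mm³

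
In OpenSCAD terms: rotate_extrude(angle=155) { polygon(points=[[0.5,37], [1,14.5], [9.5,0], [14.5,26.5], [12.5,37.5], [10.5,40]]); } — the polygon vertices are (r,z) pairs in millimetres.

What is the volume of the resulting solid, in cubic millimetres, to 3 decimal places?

Volume = 7568.304 mm³

Profile (r,z), 6 vertices: (0.5,37) (1,14.5) (9.5,0) (14.5,26.5) (12.5,37.5) (10.5,40)
edge 0: (0.5,37)→(1,14.5)  cross = 0.5·14.5 − 1·37 = -29.7500; (r_i+r_j)·cross = 1.5·-29.7500 = -44.6250
edge 1: (1,14.5)→(9.5,0)  cross = 1·0 − 9.5·14.5 = -137.7500; (r_i+r_j)·cross = 10.5·-137.7500 = -1446.3750
edge 2: (9.5,0)→(14.5,26.5)  cross = 9.5·26.5 − 14.5·0 = 251.7500; (r_i+r_j)·cross = 24·251.7500 = 6042.0000
edge 3: (14.5,26.5)→(12.5,37.5)  cross = 14.5·37.5 − 12.5·26.5 = 212.5000; (r_i+r_j)·cross = 27·212.5000 = 5737.5000
edge 4: (12.5,37.5)→(10.5,40)  cross = 12.5·40 − 10.5·37.5 = 106.2500; (r_i+r_j)·cross = 23·106.2500 = 2443.7500
edge 5: (10.5,40)→(0.5,37)  cross = 10.5·37 − 0.5·40 = 368.5000; (r_i+r_j)·cross = 11·368.5000 = 4053.5000
Σcross = 771.5000 → A = |Σcross|/2 = 385.7500 mm²
Σ(r_i+r_j)·cross = 16785.7500 → first moment M = |Σ|/6 = 2797.6250
R_c = M/A = 2797.6250/385.7500 = 7.2524 mm
θ = 155° = 2.705260 rad
V = θ·R_c·A = 2.705260·7.2524·385.7500 = 7568.304 mm³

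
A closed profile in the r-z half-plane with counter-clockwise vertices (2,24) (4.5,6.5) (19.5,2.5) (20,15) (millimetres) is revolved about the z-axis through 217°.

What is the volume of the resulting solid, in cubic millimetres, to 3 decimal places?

Volume = 10155.976 mm³

Profile (r,z), 4 vertices: (2,24) (4.5,6.5) (19.5,2.5) (20,15)
edge 0: (2,24)→(4.5,6.5)  cross = 2·6.5 − 4.5·24 = -95.0000; (r_i+r_j)·cross = 6.5·-95.0000 = -617.5000
edge 1: (4.5,6.5)→(19.5,2.5)  cross = 4.5·2.5 − 19.5·6.5 = -115.5000; (r_i+r_j)·cross = 24·-115.5000 = -2772.0000
edge 2: (19.5,2.5)→(20,15)  cross = 19.5·15 − 20·2.5 = 242.5000; (r_i+r_j)·cross = 39.5·242.5000 = 9578.7500
edge 3: (20,15)→(2,24)  cross = 20·24 − 2·15 = 450.0000; (r_i+r_j)·cross = 22·450.0000 = 9900.0000
Σcross = 482.0000 → A = |Σcross|/2 = 241.0000 mm²
Σ(r_i+r_j)·cross = 16089.2500 → first moment M = |Σ|/6 = 2681.5417
R_c = M/A = 2681.5417/241.0000 = 11.1267 mm
θ = 217° = 3.787364 rad
V = θ·R_c·A = 3.787364·11.1267·241.0000 = 10155.976 mm³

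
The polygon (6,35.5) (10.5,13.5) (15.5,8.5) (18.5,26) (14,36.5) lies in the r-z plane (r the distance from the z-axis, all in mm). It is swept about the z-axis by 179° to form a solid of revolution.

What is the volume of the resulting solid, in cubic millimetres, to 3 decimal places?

Profile (r,z), 5 vertices: (6,35.5) (10.5,13.5) (15.5,8.5) (18.5,26) (14,36.5)
edge 0: (6,35.5)→(10.5,13.5)  cross = 6·13.5 − 10.5·35.5 = -291.7500; (r_i+r_j)·cross = 16.5·-291.7500 = -4813.8750
edge 1: (10.5,13.5)→(15.5,8.5)  cross = 10.5·8.5 − 15.5·13.5 = -120.0000; (r_i+r_j)·cross = 26·-120.0000 = -3120.0000
edge 2: (15.5,8.5)→(18.5,26)  cross = 15.5·26 − 18.5·8.5 = 245.7500; (r_i+r_j)·cross = 34·245.7500 = 8355.5000
edge 3: (18.5,26)→(14,36.5)  cross = 18.5·36.5 − 14·26 = 311.2500; (r_i+r_j)·cross = 32.5·311.2500 = 10115.6250
edge 4: (14,36.5)→(6,35.5)  cross = 14·35.5 − 6·36.5 = 278.0000; (r_i+r_j)·cross = 20·278.0000 = 5560.0000
Σcross = 423.2500 → A = |Σcross|/2 = 211.6250 mm²
Σ(r_i+r_j)·cross = 16097.2500 → first moment M = |Σ|/6 = 2682.8750
R_c = M/A = 2682.8750/211.6250 = 12.6775 mm
θ = 179° = 3.124139 rad
V = θ·R_c·A = 3.124139·12.6775·211.6250 = 8381.675 mm³

Volume = 8381.675 mm³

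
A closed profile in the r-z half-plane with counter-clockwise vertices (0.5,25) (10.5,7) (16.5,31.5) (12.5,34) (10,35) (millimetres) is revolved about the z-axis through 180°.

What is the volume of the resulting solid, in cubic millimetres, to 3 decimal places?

Volume = 6517.758 mm³

Profile (r,z), 5 vertices: (0.5,25) (10.5,7) (16.5,31.5) (12.5,34) (10,35)
edge 0: (0.5,25)→(10.5,7)  cross = 0.5·7 − 10.5·25 = -259.0000; (r_i+r_j)·cross = 11·-259.0000 = -2849.0000
edge 1: (10.5,7)→(16.5,31.5)  cross = 10.5·31.5 − 16.5·7 = 215.2500; (r_i+r_j)·cross = 27·215.2500 = 5811.7500
edge 2: (16.5,31.5)→(12.5,34)  cross = 16.5·34 − 12.5·31.5 = 167.2500; (r_i+r_j)·cross = 29·167.2500 = 4850.2500
edge 3: (12.5,34)→(10,35)  cross = 12.5·35 − 10·34 = 97.5000; (r_i+r_j)·cross = 22.5·97.5000 = 2193.7500
edge 4: (10,35)→(0.5,25)  cross = 10·25 − 0.5·35 = 232.5000; (r_i+r_j)·cross = 10.5·232.5000 = 2441.2500
Σcross = 453.5000 → A = |Σcross|/2 = 226.7500 mm²
Σ(r_i+r_j)·cross = 12448.0000 → first moment M = |Σ|/6 = 2074.6667
R_c = M/A = 2074.6667/226.7500 = 9.1496 mm
θ = 180° = 3.141593 rad
V = θ·R_c·A = 3.141593·9.1496·226.7500 = 6517.758 mm³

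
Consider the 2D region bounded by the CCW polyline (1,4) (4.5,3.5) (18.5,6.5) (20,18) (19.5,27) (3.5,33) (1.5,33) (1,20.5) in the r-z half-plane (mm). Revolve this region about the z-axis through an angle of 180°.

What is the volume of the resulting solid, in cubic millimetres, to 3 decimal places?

Volume = 14295.883 mm³

Profile (r,z), 8 vertices: (1,4) (4.5,3.5) (18.5,6.5) (20,18) (19.5,27) (3.5,33) (1.5,33) (1,20.5)
edge 0: (1,4)→(4.5,3.5)  cross = 1·3.5 − 4.5·4 = -14.5000; (r_i+r_j)·cross = 5.5·-14.5000 = -79.7500
edge 1: (4.5,3.5)→(18.5,6.5)  cross = 4.5·6.5 − 18.5·3.5 = -35.5000; (r_i+r_j)·cross = 23·-35.5000 = -816.5000
edge 2: (18.5,6.5)→(20,18)  cross = 18.5·18 − 20·6.5 = 203.0000; (r_i+r_j)·cross = 38.5·203.0000 = 7815.5000
edge 3: (20,18)→(19.5,27)  cross = 20·27 − 19.5·18 = 189.0000; (r_i+r_j)·cross = 39.5·189.0000 = 7465.5000
edge 4: (19.5,27)→(3.5,33)  cross = 19.5·33 − 3.5·27 = 549.0000; (r_i+r_j)·cross = 23·549.0000 = 12627.0000
edge 5: (3.5,33)→(1.5,33)  cross = 3.5·33 − 1.5·33 = 66.0000; (r_i+r_j)·cross = 5·66.0000 = 330.0000
edge 6: (1.5,33)→(1,20.5)  cross = 1.5·20.5 − 1·33 = -2.2500; (r_i+r_j)·cross = 2.5·-2.2500 = -5.6250
edge 7: (1,20.5)→(1,4)  cross = 1·4 − 1·20.5 = -16.5000; (r_i+r_j)·cross = 2·-16.5000 = -33.0000
Σcross = 938.2500 → A = |Σcross|/2 = 469.1250 mm²
Σ(r_i+r_j)·cross = 27303.1250 → first moment M = |Σ|/6 = 4550.5208
R_c = M/A = 4550.5208/469.1250 = 9.7000 mm
θ = 180° = 3.141593 rad
V = θ·R_c·A = 3.141593·9.7000·469.1250 = 14295.883 mm³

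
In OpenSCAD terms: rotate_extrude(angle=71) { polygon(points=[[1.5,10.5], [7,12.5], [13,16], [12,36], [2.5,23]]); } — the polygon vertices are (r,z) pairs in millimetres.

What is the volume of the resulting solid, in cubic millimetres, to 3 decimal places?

Profile (r,z), 5 vertices: (1.5,10.5) (7,12.5) (13,16) (12,36) (2.5,23)
edge 0: (1.5,10.5)→(7,12.5)  cross = 1.5·12.5 − 7·10.5 = -54.7500; (r_i+r_j)·cross = 8.5·-54.7500 = -465.3750
edge 1: (7,12.5)→(13,16)  cross = 7·16 − 13·12.5 = -50.5000; (r_i+r_j)·cross = 20·-50.5000 = -1010.0000
edge 2: (13,16)→(12,36)  cross = 13·36 − 12·16 = 276.0000; (r_i+r_j)·cross = 25·276.0000 = 6900.0000
edge 3: (12,36)→(2.5,23)  cross = 12·23 − 2.5·36 = 186.0000; (r_i+r_j)·cross = 14.5·186.0000 = 2697.0000
edge 4: (2.5,23)→(1.5,10.5)  cross = 2.5·10.5 − 1.5·23 = -8.2500; (r_i+r_j)·cross = 4·-8.2500 = -33.0000
Σcross = 348.5000 → A = |Σcross|/2 = 174.2500 mm²
Σ(r_i+r_j)·cross = 8088.6250 → first moment M = |Σ|/6 = 1348.1042
R_c = M/A = 1348.1042/174.2500 = 7.7366 mm
θ = 71° = 1.239184 rad
V = θ·R_c·A = 1.239184·7.7366·174.2500 = 1670.549 mm³

Volume = 1670.549 mm³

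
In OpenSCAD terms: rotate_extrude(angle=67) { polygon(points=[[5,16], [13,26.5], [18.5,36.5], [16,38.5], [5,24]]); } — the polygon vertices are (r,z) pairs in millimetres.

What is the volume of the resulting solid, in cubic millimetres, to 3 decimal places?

Volume = 1206.596 mm³

Profile (r,z), 5 vertices: (5,16) (13,26.5) (18.5,36.5) (16,38.5) (5,24)
edge 0: (5,16)→(13,26.5)  cross = 5·26.5 − 13·16 = -75.5000; (r_i+r_j)·cross = 18·-75.5000 = -1359.0000
edge 1: (13,26.5)→(18.5,36.5)  cross = 13·36.5 − 18.5·26.5 = -15.7500; (r_i+r_j)·cross = 31.5·-15.7500 = -496.1250
edge 2: (18.5,36.5)→(16,38.5)  cross = 18.5·38.5 − 16·36.5 = 128.2500; (r_i+r_j)·cross = 34.5·128.2500 = 4424.6250
edge 3: (16,38.5)→(5,24)  cross = 16·24 − 5·38.5 = 191.5000; (r_i+r_j)·cross = 21·191.5000 = 4021.5000
edge 4: (5,24)→(5,16)  cross = 5·16 − 5·24 = -40.0000; (r_i+r_j)·cross = 10·-40.0000 = -400.0000
Σcross = 188.5000 → A = |Σcross|/2 = 94.2500 mm²
Σ(r_i+r_j)·cross = 6191.0000 → first moment M = |Σ|/6 = 1031.8333
R_c = M/A = 1031.8333/94.2500 = 10.9478 mm
θ = 67° = 1.169371 rad
V = θ·R_c·A = 1.169371·10.9478·94.2500 = 1206.596 mm³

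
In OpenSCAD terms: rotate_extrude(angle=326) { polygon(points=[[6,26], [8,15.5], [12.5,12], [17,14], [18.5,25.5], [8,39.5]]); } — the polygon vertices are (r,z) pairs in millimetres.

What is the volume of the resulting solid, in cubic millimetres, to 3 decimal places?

Volume = 14488.297 mm³

Profile (r,z), 6 vertices: (6,26) (8,15.5) (12.5,12) (17,14) (18.5,25.5) (8,39.5)
edge 0: (6,26)→(8,15.5)  cross = 6·15.5 − 8·26 = -115.0000; (r_i+r_j)·cross = 14·-115.0000 = -1610.0000
edge 1: (8,15.5)→(12.5,12)  cross = 8·12 − 12.5·15.5 = -97.7500; (r_i+r_j)·cross = 20.5·-97.7500 = -2003.8750
edge 2: (12.5,12)→(17,14)  cross = 12.5·14 − 17·12 = -29.0000; (r_i+r_j)·cross = 29.5·-29.0000 = -855.5000
edge 3: (17,14)→(18.5,25.5)  cross = 17·25.5 − 18.5·14 = 174.5000; (r_i+r_j)·cross = 35.5·174.5000 = 6194.7500
edge 4: (18.5,25.5)→(8,39.5)  cross = 18.5·39.5 − 8·25.5 = 526.7500; (r_i+r_j)·cross = 26.5·526.7500 = 13958.8750
edge 5: (8,39.5)→(6,26)  cross = 8·26 − 6·39.5 = -29.0000; (r_i+r_j)·cross = 14·-29.0000 = -406.0000
Σcross = 430.5000 → A = |Σcross|/2 = 215.2500 mm²
Σ(r_i+r_j)·cross = 15278.2500 → first moment M = |Σ|/6 = 2546.3750
R_c = M/A = 2546.3750/215.2500 = 11.8298 mm
θ = 326° = 5.689773 rad
V = θ·R_c·A = 5.689773·11.8298·215.2500 = 14488.297 mm³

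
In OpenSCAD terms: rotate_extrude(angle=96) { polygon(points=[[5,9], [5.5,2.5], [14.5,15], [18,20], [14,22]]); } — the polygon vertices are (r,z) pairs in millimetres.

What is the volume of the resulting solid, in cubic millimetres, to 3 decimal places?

Profile (r,z), 5 vertices: (5,9) (5.5,2.5) (14.5,15) (18,20) (14,22)
edge 0: (5,9)→(5.5,2.5)  cross = 5·2.5 − 5.5·9 = -37.0000; (r_i+r_j)·cross = 10.5·-37.0000 = -388.5000
edge 1: (5.5,2.5)→(14.5,15)  cross = 5.5·15 − 14.5·2.5 = 46.2500; (r_i+r_j)·cross = 20·46.2500 = 925.0000
edge 2: (14.5,15)→(18,20)  cross = 14.5·20 − 18·15 = 20.0000; (r_i+r_j)·cross = 32.5·20.0000 = 650.0000
edge 3: (18,20)→(14,22)  cross = 18·22 − 14·20 = 116.0000; (r_i+r_j)·cross = 32·116.0000 = 3712.0000
edge 4: (14,22)→(5,9)  cross = 14·9 − 5·22 = 16.0000; (r_i+r_j)·cross = 19·16.0000 = 304.0000
Σcross = 161.2500 → A = |Σcross|/2 = 80.6250 mm²
Σ(r_i+r_j)·cross = 5202.5000 → first moment M = |Σ|/6 = 867.0833
R_c = M/A = 867.0833/80.6250 = 10.7545 mm
θ = 96° = 1.675516 rad
V = θ·R_c·A = 1.675516·10.7545·80.6250 = 1452.812 mm³

Volume = 1452.812 mm³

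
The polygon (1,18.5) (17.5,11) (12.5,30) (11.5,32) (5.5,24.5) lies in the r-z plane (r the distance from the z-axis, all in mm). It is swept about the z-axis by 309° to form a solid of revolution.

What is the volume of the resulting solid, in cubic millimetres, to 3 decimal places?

Volume = 8502.171 mm³

Profile (r,z), 5 vertices: (1,18.5) (17.5,11) (12.5,30) (11.5,32) (5.5,24.5)
edge 0: (1,18.5)→(17.5,11)  cross = 1·11 − 17.5·18.5 = -312.7500; (r_i+r_j)·cross = 18.5·-312.7500 = -5785.8750
edge 1: (17.5,11)→(12.5,30)  cross = 17.5·30 − 12.5·11 = 387.5000; (r_i+r_j)·cross = 30·387.5000 = 11625.0000
edge 2: (12.5,30)→(11.5,32)  cross = 12.5·32 − 11.5·30 = 55.0000; (r_i+r_j)·cross = 24·55.0000 = 1320.0000
edge 3: (11.5,32)→(5.5,24.5)  cross = 11.5·24.5 − 5.5·32 = 105.7500; (r_i+r_j)·cross = 17·105.7500 = 1797.7500
edge 4: (5.5,24.5)→(1,18.5)  cross = 5.5·18.5 − 1·24.5 = 77.2500; (r_i+r_j)·cross = 6.5·77.2500 = 502.1250
Σcross = 312.7500 → A = |Σcross|/2 = 156.3750 mm²
Σ(r_i+r_j)·cross = 9459.0000 → first moment M = |Σ|/6 = 1576.5000
R_c = M/A = 1576.5000/156.3750 = 10.0815 mm
θ = 309° = 5.393067 rad
V = θ·R_c·A = 5.393067·10.0815·156.3750 = 8502.171 mm³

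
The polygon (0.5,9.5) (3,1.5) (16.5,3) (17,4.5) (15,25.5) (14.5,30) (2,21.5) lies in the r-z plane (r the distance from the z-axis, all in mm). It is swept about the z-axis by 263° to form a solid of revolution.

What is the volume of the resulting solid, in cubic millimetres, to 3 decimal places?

Volume = 14251.473 mm³

Profile (r,z), 7 vertices: (0.5,9.5) (3,1.5) (16.5,3) (17,4.5) (15,25.5) (14.5,30) (2,21.5)
edge 0: (0.5,9.5)→(3,1.5)  cross = 0.5·1.5 − 3·9.5 = -27.7500; (r_i+r_j)·cross = 3.5·-27.7500 = -97.1250
edge 1: (3,1.5)→(16.5,3)  cross = 3·3 − 16.5·1.5 = -15.7500; (r_i+r_j)·cross = 19.5·-15.7500 = -307.1250
edge 2: (16.5,3)→(17,4.5)  cross = 16.5·4.5 − 17·3 = 23.2500; (r_i+r_j)·cross = 33.5·23.2500 = 778.8750
edge 3: (17,4.5)→(15,25.5)  cross = 17·25.5 − 15·4.5 = 366.0000; (r_i+r_j)·cross = 32·366.0000 = 11712.0000
edge 4: (15,25.5)→(14.5,30)  cross = 15·30 − 14.5·25.5 = 80.2500; (r_i+r_j)·cross = 29.5·80.2500 = 2367.3750
edge 5: (14.5,30)→(2,21.5)  cross = 14.5·21.5 − 2·30 = 251.7500; (r_i+r_j)·cross = 16.5·251.7500 = 4153.8750
edge 6: (2,21.5)→(0.5,9.5)  cross = 2·9.5 − 0.5·21.5 = 8.2500; (r_i+r_j)·cross = 2.5·8.2500 = 20.6250
Σcross = 686.0000 → A = |Σcross|/2 = 343.0000 mm²
Σ(r_i+r_j)·cross = 18628.5000 → first moment M = |Σ|/6 = 3104.7500
R_c = M/A = 3104.7500/343.0000 = 9.0517 mm
θ = 263° = 4.590216 rad
V = θ·R_c·A = 4.590216·9.0517·343.0000 = 14251.473 mm³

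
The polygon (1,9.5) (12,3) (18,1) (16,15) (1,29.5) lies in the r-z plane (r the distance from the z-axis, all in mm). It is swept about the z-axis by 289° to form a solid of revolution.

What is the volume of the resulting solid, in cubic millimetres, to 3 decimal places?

Profile (r,z), 5 vertices: (1,9.5) (12,3) (18,1) (16,15) (1,29.5)
edge 0: (1,9.5)→(12,3)  cross = 1·3 − 12·9.5 = -111.0000; (r_i+r_j)·cross = 13·-111.0000 = -1443.0000
edge 1: (12,3)→(18,1)  cross = 12·1 − 18·3 = -42.0000; (r_i+r_j)·cross = 30·-42.0000 = -1260.0000
edge 2: (18,1)→(16,15)  cross = 18·15 − 16·1 = 254.0000; (r_i+r_j)·cross = 34·254.0000 = 8636.0000
edge 3: (16,15)→(1,29.5)  cross = 16·29.5 − 1·15 = 457.0000; (r_i+r_j)·cross = 17·457.0000 = 7769.0000
edge 4: (1,29.5)→(1,9.5)  cross = 1·9.5 − 1·29.5 = -20.0000; (r_i+r_j)·cross = 2·-20.0000 = -40.0000
Σcross = 538.0000 → A = |Σcross|/2 = 269.0000 mm²
Σ(r_i+r_j)·cross = 13662.0000 → first moment M = |Σ|/6 = 2277.0000
R_c = M/A = 2277.0000/269.0000 = 8.4647 mm
θ = 289° = 5.044002 rad
V = θ·R_c·A = 5.044002·8.4647·269.0000 = 11485.192 mm³

Volume = 11485.192 mm³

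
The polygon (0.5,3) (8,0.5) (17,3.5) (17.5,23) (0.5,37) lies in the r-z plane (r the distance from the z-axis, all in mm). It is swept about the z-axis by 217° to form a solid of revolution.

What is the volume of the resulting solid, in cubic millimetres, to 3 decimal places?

Profile (r,z), 5 vertices: (0.5,3) (8,0.5) (17,3.5) (17.5,23) (0.5,37)
edge 0: (0.5,3)→(8,0.5)  cross = 0.5·0.5 − 8·3 = -23.7500; (r_i+r_j)·cross = 8.5·-23.7500 = -201.8750
edge 1: (8,0.5)→(17,3.5)  cross = 8·3.5 − 17·0.5 = 19.5000; (r_i+r_j)·cross = 25·19.5000 = 487.5000
edge 2: (17,3.5)→(17.5,23)  cross = 17·23 − 17.5·3.5 = 329.7500; (r_i+r_j)·cross = 34.5·329.7500 = 11376.3750
edge 3: (17.5,23)→(0.5,37)  cross = 17.5·37 − 0.5·23 = 636.0000; (r_i+r_j)·cross = 18·636.0000 = 11448.0000
edge 4: (0.5,37)→(0.5,3)  cross = 0.5·3 − 0.5·37 = -17.0000; (r_i+r_j)·cross = 1·-17.0000 = -17.0000
Σcross = 944.5000 → A = |Σcross|/2 = 472.2500 mm²
Σ(r_i+r_j)·cross = 23093.0000 → first moment M = |Σ|/6 = 3848.8333
R_c = M/A = 3848.8333/472.2500 = 8.1500 mm
θ = 217° = 3.787364 rad
V = θ·R_c·A = 3.787364·8.1500·472.2500 = 14576.935 mm³

Volume = 14576.935 mm³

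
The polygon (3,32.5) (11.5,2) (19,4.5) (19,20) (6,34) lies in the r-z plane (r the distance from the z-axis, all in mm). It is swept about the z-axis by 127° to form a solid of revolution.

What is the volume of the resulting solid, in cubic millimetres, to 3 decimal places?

Profile (r,z), 5 vertices: (3,32.5) (11.5,2) (19,4.5) (19,20) (6,34)
edge 0: (3,32.5)→(11.5,2)  cross = 3·2 − 11.5·32.5 = -367.7500; (r_i+r_j)·cross = 14.5·-367.7500 = -5332.3750
edge 1: (11.5,2)→(19,4.5)  cross = 11.5·4.5 − 19·2 = 13.7500; (r_i+r_j)·cross = 30.5·13.7500 = 419.3750
edge 2: (19,4.5)→(19,20)  cross = 19·20 − 19·4.5 = 294.5000; (r_i+r_j)·cross = 38·294.5000 = 11191.0000
edge 3: (19,20)→(6,34)  cross = 19·34 − 6·20 = 526.0000; (r_i+r_j)·cross = 25·526.0000 = 13150.0000
edge 4: (6,34)→(3,32.5)  cross = 6·32.5 − 3·34 = 93.0000; (r_i+r_j)·cross = 9·93.0000 = 837.0000
Σcross = 559.5000 → A = |Σcross|/2 = 279.7500 mm²
Σ(r_i+r_j)·cross = 20265.0000 → first moment M = |Σ|/6 = 3377.5000
R_c = M/A = 3377.5000/279.7500 = 12.0733 mm
θ = 127° = 2.216568 rad
V = θ·R_c·A = 2.216568·12.0733·279.7500 = 7486.459 mm³

Volume = 7486.459 mm³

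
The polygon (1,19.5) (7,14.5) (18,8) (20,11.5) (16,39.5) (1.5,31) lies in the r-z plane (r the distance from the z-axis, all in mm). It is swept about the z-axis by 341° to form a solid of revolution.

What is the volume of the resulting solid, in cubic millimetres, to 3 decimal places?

Volume = 24936.842 mm³

Profile (r,z), 6 vertices: (1,19.5) (7,14.5) (18,8) (20,11.5) (16,39.5) (1.5,31)
edge 0: (1,19.5)→(7,14.5)  cross = 1·14.5 − 7·19.5 = -122.0000; (r_i+r_j)·cross = 8·-122.0000 = -976.0000
edge 1: (7,14.5)→(18,8)  cross = 7·8 − 18·14.5 = -205.0000; (r_i+r_j)·cross = 25·-205.0000 = -5125.0000
edge 2: (18,8)→(20,11.5)  cross = 18·11.5 − 20·8 = 47.0000; (r_i+r_j)·cross = 38·47.0000 = 1786.0000
edge 3: (20,11.5)→(16,39.5)  cross = 20·39.5 − 16·11.5 = 606.0000; (r_i+r_j)·cross = 36·606.0000 = 21816.0000
edge 4: (16,39.5)→(1.5,31)  cross = 16·31 − 1.5·39.5 = 436.7500; (r_i+r_j)·cross = 17.5·436.7500 = 7643.1250
edge 5: (1.5,31)→(1,19.5)  cross = 1.5·19.5 − 1·31 = -1.7500; (r_i+r_j)·cross = 2.5·-1.7500 = -4.3750
Σcross = 761.0000 → A = |Σcross|/2 = 380.5000 mm²
Σ(r_i+r_j)·cross = 25139.7500 → first moment M = |Σ|/6 = 4189.9583
R_c = M/A = 4189.9583/380.5000 = 11.0117 mm
θ = 341° = 5.951573 rad
V = θ·R_c·A = 5.951573·11.0117·380.5000 = 24936.842 mm³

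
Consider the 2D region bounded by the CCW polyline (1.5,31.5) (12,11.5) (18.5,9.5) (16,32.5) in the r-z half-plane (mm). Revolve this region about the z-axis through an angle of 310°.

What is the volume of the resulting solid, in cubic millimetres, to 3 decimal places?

Profile (r,z), 4 vertices: (1.5,31.5) (12,11.5) (18.5,9.5) (16,32.5)
edge 0: (1.5,31.5)→(12,11.5)  cross = 1.5·11.5 − 12·31.5 = -360.7500; (r_i+r_j)·cross = 13.5·-360.7500 = -4870.1250
edge 1: (12,11.5)→(18.5,9.5)  cross = 12·9.5 − 18.5·11.5 = -98.7500; (r_i+r_j)·cross = 30.5·-98.7500 = -3011.8750
edge 2: (18.5,9.5)→(16,32.5)  cross = 18.5·32.5 − 16·9.5 = 449.2500; (r_i+r_j)·cross = 34.5·449.2500 = 15499.1250
edge 3: (16,32.5)→(1.5,31.5)  cross = 16·31.5 − 1.5·32.5 = 455.2500; (r_i+r_j)·cross = 17.5·455.2500 = 7966.8750
Σcross = 445.0000 → A = |Σcross|/2 = 222.5000 mm²
Σ(r_i+r_j)·cross = 15584.0000 → first moment M = |Σ|/6 = 2597.3333
R_c = M/A = 2597.3333/222.5000 = 11.6734 mm
θ = 310° = 5.410521 rad
V = θ·R_c·A = 5.410521·11.6734·222.5000 = 14052.926 mm³

Volume = 14052.926 mm³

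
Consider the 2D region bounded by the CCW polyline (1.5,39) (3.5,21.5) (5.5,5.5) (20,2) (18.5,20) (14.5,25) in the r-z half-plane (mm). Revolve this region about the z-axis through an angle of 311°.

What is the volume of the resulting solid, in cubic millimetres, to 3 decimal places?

Profile (r,z), 6 vertices: (1.5,39) (3.5,21.5) (5.5,5.5) (20,2) (18.5,20) (14.5,25)
edge 0: (1.5,39)→(3.5,21.5)  cross = 1.5·21.5 − 3.5·39 = -104.2500; (r_i+r_j)·cross = 5·-104.2500 = -521.2500
edge 1: (3.5,21.5)→(5.5,5.5)  cross = 3.5·5.5 − 5.5·21.5 = -99.0000; (r_i+r_j)·cross = 9·-99.0000 = -891.0000
edge 2: (5.5,5.5)→(20,2)  cross = 5.5·2 − 20·5.5 = -99.0000; (r_i+r_j)·cross = 25.5·-99.0000 = -2524.5000
edge 3: (20,2)→(18.5,20)  cross = 20·20 − 18.5·2 = 363.0000; (r_i+r_j)·cross = 38.5·363.0000 = 13975.5000
edge 4: (18.5,20)→(14.5,25)  cross = 18.5·25 − 14.5·20 = 172.5000; (r_i+r_j)·cross = 33·172.5000 = 5692.5000
edge 5: (14.5,25)→(1.5,39)  cross = 14.5·39 − 1.5·25 = 528.0000; (r_i+r_j)·cross = 16·528.0000 = 8448.0000
Σcross = 761.2500 → A = |Σcross|/2 = 380.6250 mm²
Σ(r_i+r_j)·cross = 24179.2500 → first moment M = |Σ|/6 = 4029.8750
R_c = M/A = 4029.8750/380.6250 = 10.5875 mm
θ = 311° = 5.427974 rad
V = θ·R_c·A = 5.427974·10.5875·380.6250 = 21874.057 mm³

Volume = 21874.057 mm³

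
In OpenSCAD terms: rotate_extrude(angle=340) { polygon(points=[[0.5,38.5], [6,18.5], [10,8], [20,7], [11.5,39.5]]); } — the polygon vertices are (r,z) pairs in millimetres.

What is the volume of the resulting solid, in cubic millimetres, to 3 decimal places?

Volume = 20860.284 mm³

Profile (r,z), 5 vertices: (0.5,38.5) (6,18.5) (10,8) (20,7) (11.5,39.5)
edge 0: (0.5,38.5)→(6,18.5)  cross = 0.5·18.5 − 6·38.5 = -221.7500; (r_i+r_j)·cross = 6.5·-221.7500 = -1441.3750
edge 1: (6,18.5)→(10,8)  cross = 6·8 − 10·18.5 = -137.0000; (r_i+r_j)·cross = 16·-137.0000 = -2192.0000
edge 2: (10,8)→(20,7)  cross = 10·7 − 20·8 = -90.0000; (r_i+r_j)·cross = 30·-90.0000 = -2700.0000
edge 3: (20,7)→(11.5,39.5)  cross = 20·39.5 − 11.5·7 = 709.5000; (r_i+r_j)·cross = 31.5·709.5000 = 22349.2500
edge 4: (11.5,39.5)→(0.5,38.5)  cross = 11.5·38.5 − 0.5·39.5 = 423.0000; (r_i+r_j)·cross = 12·423.0000 = 5076.0000
Σcross = 683.7500 → A = |Σcross|/2 = 341.8750 mm²
Σ(r_i+r_j)·cross = 21091.8750 → first moment M = |Σ|/6 = 3515.3125
R_c = M/A = 3515.3125/341.8750 = 10.2824 mm
θ = 340° = 5.934119 rad
V = θ·R_c·A = 5.934119·10.2824·341.8750 = 20860.284 mm³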